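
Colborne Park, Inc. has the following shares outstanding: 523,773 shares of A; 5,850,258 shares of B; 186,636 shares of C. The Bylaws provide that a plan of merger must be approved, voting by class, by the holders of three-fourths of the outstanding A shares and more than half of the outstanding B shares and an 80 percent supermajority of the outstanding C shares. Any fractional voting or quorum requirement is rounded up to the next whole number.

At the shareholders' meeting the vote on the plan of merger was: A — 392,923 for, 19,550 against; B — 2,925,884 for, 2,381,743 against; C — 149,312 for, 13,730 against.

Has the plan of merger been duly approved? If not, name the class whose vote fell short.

A: 3/4 of 523773 = 392829.75, rounded up to 392830; 392,830 required, 392,923 in favor — approved.
B: a majority of 5850258 is 2925130; 2,925,130 required, 2,925,884 in favor — approved.
C: 4/5 of 186636 = 149308.80, rounded up to 149309; 149,309 required, 149,312 in favor — approved.

Approved — every class gave the required vote.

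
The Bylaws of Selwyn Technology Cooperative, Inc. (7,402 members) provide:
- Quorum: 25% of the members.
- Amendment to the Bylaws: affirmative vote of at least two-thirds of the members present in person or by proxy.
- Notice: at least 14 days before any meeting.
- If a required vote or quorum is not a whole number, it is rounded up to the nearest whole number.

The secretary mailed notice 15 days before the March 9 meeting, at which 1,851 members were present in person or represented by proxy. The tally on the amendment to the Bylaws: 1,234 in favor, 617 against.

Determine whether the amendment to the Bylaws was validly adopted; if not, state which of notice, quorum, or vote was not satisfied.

Notice: 15 days given; 14 required. Satisfied.
Quorum: 25% of 7,402 = 1,850.50, rounded up to 1,851; 1,851 present. Satisfied.
Vote: requires two-thirds of those present (1,851); 2/3 of 1851 = 1234, so 1,234 needed; 1,234 in favor. Satisfied.

Valid — all requirements satisfied.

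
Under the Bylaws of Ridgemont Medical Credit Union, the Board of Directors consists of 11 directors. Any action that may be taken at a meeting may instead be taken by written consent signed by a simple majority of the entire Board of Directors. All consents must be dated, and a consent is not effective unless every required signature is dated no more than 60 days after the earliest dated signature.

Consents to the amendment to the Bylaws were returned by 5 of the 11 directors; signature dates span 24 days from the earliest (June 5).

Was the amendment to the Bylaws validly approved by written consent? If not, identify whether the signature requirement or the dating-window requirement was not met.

Signatures required: a simple majority of 11 — a majority of 11 is 6, so 6 needed; 5 signed. Insufficient.
Dating window: the latest signature is 24 days after the earliest; the limit is 60 days. Within the window.

Not effective — insufficient signatures.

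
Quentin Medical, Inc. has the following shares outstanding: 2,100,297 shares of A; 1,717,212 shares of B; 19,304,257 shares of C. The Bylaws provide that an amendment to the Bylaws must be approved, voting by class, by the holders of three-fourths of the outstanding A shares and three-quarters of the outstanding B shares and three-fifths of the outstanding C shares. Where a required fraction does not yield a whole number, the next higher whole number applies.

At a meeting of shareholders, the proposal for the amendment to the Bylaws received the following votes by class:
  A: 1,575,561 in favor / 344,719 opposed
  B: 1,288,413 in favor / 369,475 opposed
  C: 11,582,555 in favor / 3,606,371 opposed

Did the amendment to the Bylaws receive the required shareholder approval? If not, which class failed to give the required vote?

Approved — every class gave the required vote.

A: 3/4 of 2100297 = 1575222.75, rounded up to 1575223; 1,575,223 required, 1,575,561 in favor — approved.
B: 3/4 of 1717212 = 1287909; 1,287,909 required, 1,288,413 in favor — approved.
C: 3/5 of 19304257 = 11582554.20, rounded up to 11582555; 11,582,555 required, 11,582,555 in favor — approved.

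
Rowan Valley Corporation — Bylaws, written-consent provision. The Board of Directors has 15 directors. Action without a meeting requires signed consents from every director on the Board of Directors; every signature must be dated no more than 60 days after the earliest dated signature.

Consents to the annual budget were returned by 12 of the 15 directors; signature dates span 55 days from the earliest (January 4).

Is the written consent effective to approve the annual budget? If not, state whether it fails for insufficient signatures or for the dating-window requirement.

Not effective — insufficient signatures.

Signatures required: all of 15 — unanimous means all 15, so 15 needed; 12 signed. Insufficient.
Dating window: the latest signature is 55 days after the earliest; the limit is 60 days. Within the window.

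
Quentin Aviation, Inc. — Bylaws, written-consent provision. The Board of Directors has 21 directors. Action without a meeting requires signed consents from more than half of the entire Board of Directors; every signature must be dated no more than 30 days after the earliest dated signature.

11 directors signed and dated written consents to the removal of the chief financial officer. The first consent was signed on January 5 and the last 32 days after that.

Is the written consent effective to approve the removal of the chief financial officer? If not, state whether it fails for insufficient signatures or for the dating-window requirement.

Not effective — dating-window requirement not satisfied.

Signatures required: more than half of 21 — a majority of 21 is 11, so 11 needed; 11 signed. Sufficient.
Dating window: the latest signature is 32 days after the earliest; the limit is 30 days. Outside the window.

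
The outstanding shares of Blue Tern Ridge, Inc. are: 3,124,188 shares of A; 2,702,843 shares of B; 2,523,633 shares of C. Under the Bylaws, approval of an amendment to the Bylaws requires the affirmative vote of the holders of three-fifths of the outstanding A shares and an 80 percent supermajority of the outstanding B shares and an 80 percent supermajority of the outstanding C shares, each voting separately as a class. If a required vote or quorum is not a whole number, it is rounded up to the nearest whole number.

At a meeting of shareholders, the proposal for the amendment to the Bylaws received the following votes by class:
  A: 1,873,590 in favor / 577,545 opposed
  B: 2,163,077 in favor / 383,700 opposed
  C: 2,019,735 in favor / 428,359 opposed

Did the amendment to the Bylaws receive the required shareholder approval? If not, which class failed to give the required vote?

Not approved — the A shares did not give the required vote.

A: 3/5 of 3124188 = 1874512.80, rounded up to 1874513; 1,874,513 required, 1,873,590 in favor — not approved.
B: 4/5 of 2702843 = 2162274.40, rounded up to 2162275; 2,162,275 required, 2,163,077 in favor — approved.
C: 4/5 of 2523633 = 2018906.40, rounded up to 2018907; 2,018,907 required, 2,019,735 in favor — approved.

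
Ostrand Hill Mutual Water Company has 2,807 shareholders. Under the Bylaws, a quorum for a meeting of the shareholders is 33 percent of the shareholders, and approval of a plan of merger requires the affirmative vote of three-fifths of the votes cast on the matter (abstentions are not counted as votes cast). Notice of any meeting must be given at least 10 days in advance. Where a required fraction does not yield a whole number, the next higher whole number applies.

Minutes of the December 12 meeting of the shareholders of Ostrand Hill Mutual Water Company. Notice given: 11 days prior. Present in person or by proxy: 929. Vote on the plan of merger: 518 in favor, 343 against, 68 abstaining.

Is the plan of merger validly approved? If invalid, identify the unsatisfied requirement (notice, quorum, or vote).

Notice: 11 days given; 10 required. Satisfied.
Quorum: 33% of 2,807 = 926.31, rounded up to 927; 929 present. Satisfied.
Vote: requires three-fifths of the votes cast (929 − 68 abstaining = 861); 3/5 of 861 = 516.60, rounded up to 517, so 517 needed; 518 in favor. Satisfied.

Valid — all requirements satisfied.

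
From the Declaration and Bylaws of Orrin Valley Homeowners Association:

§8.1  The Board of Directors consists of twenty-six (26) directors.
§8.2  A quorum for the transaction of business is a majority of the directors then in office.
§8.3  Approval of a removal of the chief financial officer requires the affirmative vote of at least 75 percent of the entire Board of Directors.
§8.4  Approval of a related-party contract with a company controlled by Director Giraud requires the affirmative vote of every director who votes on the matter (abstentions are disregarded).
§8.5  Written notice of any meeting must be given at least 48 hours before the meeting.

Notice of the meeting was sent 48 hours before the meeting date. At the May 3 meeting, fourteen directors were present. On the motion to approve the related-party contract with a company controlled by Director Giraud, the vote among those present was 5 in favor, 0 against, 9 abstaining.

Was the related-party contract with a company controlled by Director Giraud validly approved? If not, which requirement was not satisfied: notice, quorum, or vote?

Valid — all requirements satisfied.

Notice: 48 hours given; 48 required (48 ≥ 48). Satisfied.
Quorum: 14 present; quorum is 14. Satisfied.
Vote: the related-party contract with a company controlled by Director Giraud requires the unanimous vote of the votes cast (14 present − 9 abstaining = 5). Unanimous means all 5, so 5 affirmative votes are needed; 5 voted in favor. Satisfied.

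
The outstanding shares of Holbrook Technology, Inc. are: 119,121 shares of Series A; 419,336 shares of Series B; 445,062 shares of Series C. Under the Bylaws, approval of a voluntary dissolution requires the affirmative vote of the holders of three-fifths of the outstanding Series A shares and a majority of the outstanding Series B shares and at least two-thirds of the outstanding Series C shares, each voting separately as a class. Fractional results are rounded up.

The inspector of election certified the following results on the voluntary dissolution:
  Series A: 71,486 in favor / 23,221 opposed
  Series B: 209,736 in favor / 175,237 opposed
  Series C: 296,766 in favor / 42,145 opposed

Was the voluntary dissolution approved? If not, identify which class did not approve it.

Approved — every class gave the required vote.

Series A: 3/5 of 119121 = 71472.60, rounded up to 71473; 71,473 required, 71,486 in favor — approved.
Series B: a majority of 419336 is 209669; 209,669 required, 209,736 in favor — approved.
Series C: 2/3 of 445062 = 296708; 296,708 required, 296,766 in favor — approved.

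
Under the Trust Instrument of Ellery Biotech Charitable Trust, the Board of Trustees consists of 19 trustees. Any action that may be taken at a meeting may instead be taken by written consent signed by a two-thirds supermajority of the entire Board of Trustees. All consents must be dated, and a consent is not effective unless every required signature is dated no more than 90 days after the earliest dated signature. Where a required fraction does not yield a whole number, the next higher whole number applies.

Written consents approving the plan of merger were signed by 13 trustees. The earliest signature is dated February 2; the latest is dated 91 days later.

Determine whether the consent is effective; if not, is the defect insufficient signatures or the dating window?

Not effective — dating-window requirement not satisfied.

Signatures required: a two-thirds supermajority of 19 — 2/3 of 19 = 12.67, rounded up to 13, so 13 needed; 13 signed. Sufficient.
Dating window: the latest signature is 91 days after the earliest; the limit is 90 days. Outside the window.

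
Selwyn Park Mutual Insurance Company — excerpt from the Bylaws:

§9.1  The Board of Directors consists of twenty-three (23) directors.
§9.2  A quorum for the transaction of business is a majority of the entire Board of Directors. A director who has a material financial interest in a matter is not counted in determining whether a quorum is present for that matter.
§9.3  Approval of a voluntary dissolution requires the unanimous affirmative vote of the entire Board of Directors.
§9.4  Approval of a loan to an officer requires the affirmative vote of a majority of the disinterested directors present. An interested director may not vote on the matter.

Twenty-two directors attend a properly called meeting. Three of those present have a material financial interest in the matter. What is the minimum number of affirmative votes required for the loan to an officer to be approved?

10

The loan to an officer requires a majority of the disinterested directors present (22 − 3 = 19).
A majority of 19 is 10.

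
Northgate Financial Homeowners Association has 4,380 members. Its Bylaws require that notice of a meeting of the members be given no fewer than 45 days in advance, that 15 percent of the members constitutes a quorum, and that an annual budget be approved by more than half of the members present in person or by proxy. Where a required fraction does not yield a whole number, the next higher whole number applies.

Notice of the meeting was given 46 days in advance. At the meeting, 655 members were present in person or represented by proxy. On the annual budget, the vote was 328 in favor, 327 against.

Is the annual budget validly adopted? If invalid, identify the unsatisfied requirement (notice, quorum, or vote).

Invalid — quorum requirement not satisfied.

Notice: 46 days given; 45 required. Satisfied.
Quorum: 15% of 4,380 = 657; 655 present. Not satisfied.
Vote: requires a majority of those present (655); a majority of 655 is 328, so 328 needed; 328 in favor. Satisfied.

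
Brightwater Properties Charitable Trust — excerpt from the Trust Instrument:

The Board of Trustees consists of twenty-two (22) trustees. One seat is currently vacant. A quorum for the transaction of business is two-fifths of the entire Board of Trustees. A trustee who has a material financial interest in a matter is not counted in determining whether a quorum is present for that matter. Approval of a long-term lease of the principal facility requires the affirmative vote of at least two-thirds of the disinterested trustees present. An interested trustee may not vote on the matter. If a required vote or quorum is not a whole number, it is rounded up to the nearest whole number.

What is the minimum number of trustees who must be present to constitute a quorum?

2/5 of 22 = 8.80, rounded up to 9.

9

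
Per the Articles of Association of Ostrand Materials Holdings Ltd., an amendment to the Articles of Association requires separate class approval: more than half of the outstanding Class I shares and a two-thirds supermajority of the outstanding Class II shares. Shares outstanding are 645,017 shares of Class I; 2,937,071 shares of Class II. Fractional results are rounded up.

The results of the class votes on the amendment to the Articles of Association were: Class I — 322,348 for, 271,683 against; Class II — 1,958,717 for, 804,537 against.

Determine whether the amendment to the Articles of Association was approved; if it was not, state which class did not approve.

Not approved — the Class I shares did not give the required vote.

Class I: a majority of 645017 is 322509; 322,509 required, 322,348 in favor — not approved.
Class II: 2/3 of 2937071 = 1958047.33, rounded up to 1958048; 1,958,048 required, 1,958,717 in favor — approved.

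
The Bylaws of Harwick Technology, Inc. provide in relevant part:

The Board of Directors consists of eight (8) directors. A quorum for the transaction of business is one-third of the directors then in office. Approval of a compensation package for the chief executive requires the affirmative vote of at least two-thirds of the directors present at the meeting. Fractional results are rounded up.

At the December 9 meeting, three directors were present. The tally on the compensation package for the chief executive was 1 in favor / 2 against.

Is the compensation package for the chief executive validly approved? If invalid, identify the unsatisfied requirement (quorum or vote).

Quorum: 3 present; quorum is 3. Satisfied.
Vote: the compensation package for the chief executive requires two-thirds of the directors present (3). 2/3 of 3 = 2, so 2 affirmative votes are needed; 1 voted in favor. Not satisfied.

Invalid — vote requirement not satisfied.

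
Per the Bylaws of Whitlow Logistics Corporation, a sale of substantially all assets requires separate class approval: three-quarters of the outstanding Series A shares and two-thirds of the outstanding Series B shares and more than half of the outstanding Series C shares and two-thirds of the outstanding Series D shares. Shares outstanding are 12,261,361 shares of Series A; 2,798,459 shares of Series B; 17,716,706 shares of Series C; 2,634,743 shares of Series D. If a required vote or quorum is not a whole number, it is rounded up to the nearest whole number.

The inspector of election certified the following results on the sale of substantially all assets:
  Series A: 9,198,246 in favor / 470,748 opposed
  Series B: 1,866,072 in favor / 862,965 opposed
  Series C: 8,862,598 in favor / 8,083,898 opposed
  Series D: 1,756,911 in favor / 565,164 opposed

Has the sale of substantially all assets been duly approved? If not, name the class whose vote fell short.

Series A: 3/4 of 12261361 = 9196020.75, rounded up to 9196021; 9,196,021 required, 9,198,246 in favor — approved.
Series B: 2/3 of 2798459 = 1865639.33, rounded up to 1865640; 1,865,640 required, 1,866,072 in favor — approved.
Series C: a majority of 17716706 is 8858354; 8,858,354 required, 8,862,598 in favor — approved.
Series D: 2/3 of 2634743 = 1756495.33, rounded up to 1756496; 1,756,496 required, 1,756,911 in favor — approved.

Approved — every class gave the required vote.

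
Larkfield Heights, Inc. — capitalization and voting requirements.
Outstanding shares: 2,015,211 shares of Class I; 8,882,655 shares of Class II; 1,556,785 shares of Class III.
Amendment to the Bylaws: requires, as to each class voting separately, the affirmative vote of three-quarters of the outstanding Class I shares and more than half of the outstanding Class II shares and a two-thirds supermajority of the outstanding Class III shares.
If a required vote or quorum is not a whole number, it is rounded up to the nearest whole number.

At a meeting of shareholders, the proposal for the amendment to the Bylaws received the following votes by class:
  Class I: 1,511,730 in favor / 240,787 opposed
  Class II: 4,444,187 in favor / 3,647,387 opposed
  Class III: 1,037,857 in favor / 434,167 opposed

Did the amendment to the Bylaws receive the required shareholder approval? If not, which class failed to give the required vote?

Approved — every class gave the required vote.

Class I: 3/4 of 2015211 = 1511408.25, rounded up to 1511409; 1,511,409 required, 1,511,730 in favor — approved.
Class II: a majority of 8882655 is 4441328; 4,441,328 required, 4,444,187 in favor — approved.
Class III: 2/3 of 1556785 = 1037856.67, rounded up to 1037857; 1,037,857 required, 1,037,857 in favor — approved.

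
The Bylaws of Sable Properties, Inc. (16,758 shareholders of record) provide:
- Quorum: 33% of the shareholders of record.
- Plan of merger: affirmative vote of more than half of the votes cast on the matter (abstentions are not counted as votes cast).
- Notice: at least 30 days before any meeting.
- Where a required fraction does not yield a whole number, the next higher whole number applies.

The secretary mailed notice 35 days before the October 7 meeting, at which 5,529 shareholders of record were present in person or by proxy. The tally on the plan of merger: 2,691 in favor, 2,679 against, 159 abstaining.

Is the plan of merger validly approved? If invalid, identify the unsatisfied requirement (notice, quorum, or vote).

Invalid — quorum requirement not satisfied.

Notice: 35 days given; 30 required. Satisfied.
Quorum: 33% of 16,758 = 5,530.14, rounded up to 5,531; 5,529 present. Not satisfied.
Vote: requires a majority of the votes cast (5,529 − 159 abstaining = 5,370); a majority of 5370 is 2686, so 2,686 needed; 2,691 in favor. Satisfied.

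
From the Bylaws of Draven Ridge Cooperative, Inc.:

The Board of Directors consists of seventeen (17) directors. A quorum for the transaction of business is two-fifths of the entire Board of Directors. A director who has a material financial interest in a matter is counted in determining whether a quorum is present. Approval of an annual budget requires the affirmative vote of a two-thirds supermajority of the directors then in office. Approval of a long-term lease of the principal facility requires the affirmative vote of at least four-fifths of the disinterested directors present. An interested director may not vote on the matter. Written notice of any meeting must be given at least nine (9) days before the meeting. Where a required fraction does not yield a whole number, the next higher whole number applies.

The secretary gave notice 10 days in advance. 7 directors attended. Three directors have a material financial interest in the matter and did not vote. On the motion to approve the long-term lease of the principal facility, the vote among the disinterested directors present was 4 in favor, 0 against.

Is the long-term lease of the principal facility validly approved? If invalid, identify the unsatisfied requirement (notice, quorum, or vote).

Notice: 10 days given; 9 required (10 ≥ 9). Satisfied.
Quorum: 7 present (interested directors count toward quorum); quorum is 7. Satisfied.
Vote: the long-term lease of the principal facility requires four-fifths of the disinterested directors present (7 − 3 = 4). 4/5 of 4 = 3.20, rounded up to 4, so 4 affirmative votes are needed; 4 voted in favor. Satisfied.

Valid — all requirements satisfied.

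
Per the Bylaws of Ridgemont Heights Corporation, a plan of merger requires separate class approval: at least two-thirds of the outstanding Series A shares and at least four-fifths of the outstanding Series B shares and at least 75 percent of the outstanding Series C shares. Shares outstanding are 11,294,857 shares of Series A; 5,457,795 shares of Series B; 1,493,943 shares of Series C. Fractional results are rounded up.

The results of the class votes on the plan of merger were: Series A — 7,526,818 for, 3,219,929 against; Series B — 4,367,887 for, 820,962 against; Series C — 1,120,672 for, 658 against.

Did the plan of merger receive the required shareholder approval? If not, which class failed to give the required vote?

Series A: 2/3 of 11294857 = 7529904.67, rounded up to 7529905; 7,529,905 required, 7,526,818 in favor — not approved.
Series B: 4/5 of 5457795 = 4366236; 4,366,236 required, 4,367,887 in favor — approved.
Series C: 3/4 of 1493943 = 1120457.25, rounded up to 1120458; 1,120,458 required, 1,120,672 in favor — approved.

Not approved — the Series A shares did not give the required vote.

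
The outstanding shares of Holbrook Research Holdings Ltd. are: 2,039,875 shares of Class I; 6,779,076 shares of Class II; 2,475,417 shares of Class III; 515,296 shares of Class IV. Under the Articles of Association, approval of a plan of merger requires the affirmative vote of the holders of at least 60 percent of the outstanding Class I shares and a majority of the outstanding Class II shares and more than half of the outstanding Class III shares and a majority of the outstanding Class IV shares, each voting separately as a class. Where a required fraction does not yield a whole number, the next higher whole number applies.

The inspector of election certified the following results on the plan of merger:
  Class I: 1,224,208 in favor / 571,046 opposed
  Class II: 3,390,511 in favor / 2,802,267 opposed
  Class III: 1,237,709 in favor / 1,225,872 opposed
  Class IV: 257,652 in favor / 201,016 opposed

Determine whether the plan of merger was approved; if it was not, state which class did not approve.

Class I: 3/5 of 2039875 = 1223925; 1,223,925 required, 1,224,208 in favor — approved.
Class II: a majority of 6779076 is 3389539; 3,389,539 required, 3,390,511 in favor — approved.
Class III: a majority of 2475417 is 1237709; 1,237,709 required, 1,237,709 in favor — approved.
Class IV: a majority of 515296 is 257649; 257,649 required, 257,652 in favor — approved.

Approved — every class gave the required vote.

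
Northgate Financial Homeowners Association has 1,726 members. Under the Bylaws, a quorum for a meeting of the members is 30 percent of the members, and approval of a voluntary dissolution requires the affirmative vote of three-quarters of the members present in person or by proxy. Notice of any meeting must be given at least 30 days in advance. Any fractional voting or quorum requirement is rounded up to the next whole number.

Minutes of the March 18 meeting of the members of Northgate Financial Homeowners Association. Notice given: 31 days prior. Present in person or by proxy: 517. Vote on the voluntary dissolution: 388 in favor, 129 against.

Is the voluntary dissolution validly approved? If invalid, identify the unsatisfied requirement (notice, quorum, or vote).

Notice: 31 days given; 30 required. Satisfied.
Quorum: 30% of 1,726 = 517.80, rounded up to 518; 517 present. Not satisfied.
Vote: requires three-fourths of those present (517); 3/4 of 517 = 387.75, rounded up to 388, so 388 needed; 388 in favor. Satisfied.

Invalid — quorum requirement not satisfied.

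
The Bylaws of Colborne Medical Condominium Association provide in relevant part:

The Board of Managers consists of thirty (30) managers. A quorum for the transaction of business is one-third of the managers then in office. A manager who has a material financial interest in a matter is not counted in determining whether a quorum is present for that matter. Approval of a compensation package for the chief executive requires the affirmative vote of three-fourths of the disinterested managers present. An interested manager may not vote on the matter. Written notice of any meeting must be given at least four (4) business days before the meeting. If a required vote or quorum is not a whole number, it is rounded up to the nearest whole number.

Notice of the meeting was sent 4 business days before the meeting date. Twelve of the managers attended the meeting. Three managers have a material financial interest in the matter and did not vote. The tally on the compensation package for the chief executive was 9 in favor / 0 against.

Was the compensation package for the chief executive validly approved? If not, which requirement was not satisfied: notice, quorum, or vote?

Invalid — quorum requirement not satisfied.

Notice: 4 business days given; 4 required (4 ≥ 4). Satisfied.
Quorum: 12 present, but the 3 interested managers do not count, leaving 9. Quorum is 10. Not satisfied.
Vote: the compensation package for the chief executive requires three-fourths of the disinterested managers present (12 − 3 = 9). 3/4 of 9 = 6.75, rounded up to 7, so 7 affirmative votes are needed; 9 voted in favor. Satisfied. (Moot — without a quorum no business can be validly transacted.)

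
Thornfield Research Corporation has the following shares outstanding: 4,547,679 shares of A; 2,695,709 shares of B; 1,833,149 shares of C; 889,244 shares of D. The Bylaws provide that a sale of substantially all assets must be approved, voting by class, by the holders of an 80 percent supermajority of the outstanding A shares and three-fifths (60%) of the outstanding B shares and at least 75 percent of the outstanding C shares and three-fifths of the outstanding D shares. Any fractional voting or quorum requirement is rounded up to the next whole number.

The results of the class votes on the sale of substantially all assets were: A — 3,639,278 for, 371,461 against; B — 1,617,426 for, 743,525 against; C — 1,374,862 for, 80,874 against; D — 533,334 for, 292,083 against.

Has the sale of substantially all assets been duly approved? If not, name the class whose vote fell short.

A: 4/5 of 4547679 = 3638143.20, rounded up to 3638144; 3,638,144 required, 3,639,278 in favor — approved.
B: 3/5 of 2695709 = 1617425.40, rounded up to 1617426; 1,617,426 required, 1,617,426 in favor — approved.
C: 3/4 of 1833149 = 1374861.75, rounded up to 1374862; 1,374,862 required, 1,374,862 in favor — approved.
D: 3/5 of 889244 = 533546.40, rounded up to 533547; 533,547 required, 533,334 in favor — not approved.

Not approved — the D shares did not give the required vote.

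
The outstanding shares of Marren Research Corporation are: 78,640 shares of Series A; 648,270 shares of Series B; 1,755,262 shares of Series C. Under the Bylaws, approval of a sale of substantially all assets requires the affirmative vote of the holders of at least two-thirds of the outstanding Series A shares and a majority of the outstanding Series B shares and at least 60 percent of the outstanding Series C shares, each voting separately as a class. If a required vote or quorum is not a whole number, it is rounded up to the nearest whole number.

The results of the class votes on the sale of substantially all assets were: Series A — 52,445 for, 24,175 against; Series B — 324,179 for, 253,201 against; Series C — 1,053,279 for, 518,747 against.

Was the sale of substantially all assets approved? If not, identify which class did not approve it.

Series A: 2/3 of 78640 = 52426.67, rounded up to 52427; 52,427 required, 52,445 in favor — approved.
Series B: a majority of 648270 is 324136; 324,136 required, 324,179 in favor — approved.
Series C: 3/5 of 1755262 = 1053157.20, rounded up to 1053158; 1,053,158 required, 1,053,279 in favor — approved.

Approved — every class gave the required vote.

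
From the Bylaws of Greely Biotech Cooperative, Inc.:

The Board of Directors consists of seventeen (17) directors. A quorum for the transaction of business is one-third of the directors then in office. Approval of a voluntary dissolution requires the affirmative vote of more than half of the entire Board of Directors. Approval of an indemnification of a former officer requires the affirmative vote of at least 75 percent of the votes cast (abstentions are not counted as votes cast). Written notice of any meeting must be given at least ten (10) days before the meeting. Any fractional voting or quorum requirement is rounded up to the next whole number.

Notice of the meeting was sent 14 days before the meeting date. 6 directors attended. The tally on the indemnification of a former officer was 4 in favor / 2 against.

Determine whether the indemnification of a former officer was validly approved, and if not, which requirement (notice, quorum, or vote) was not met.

Invalid — vote requirement not satisfied.

Notice: 14 days given; 10 required (14 ≥ 10). Satisfied.
Quorum: 6 present; quorum is 6. Satisfied.
Vote: the indemnification of a former officer requires three-fourths of the votes cast (6). 3/4 of 6 = 4.50, rounded up to 5, so 5 affirmative votes are needed; 4 voted in favor. Not satisfied.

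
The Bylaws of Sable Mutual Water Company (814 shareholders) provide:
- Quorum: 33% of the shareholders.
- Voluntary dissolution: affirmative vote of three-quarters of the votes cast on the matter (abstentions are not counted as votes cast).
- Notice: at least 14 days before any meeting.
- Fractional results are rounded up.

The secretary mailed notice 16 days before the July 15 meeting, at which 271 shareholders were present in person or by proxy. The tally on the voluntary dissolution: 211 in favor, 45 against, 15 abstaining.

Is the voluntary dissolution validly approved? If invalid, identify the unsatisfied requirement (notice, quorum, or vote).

Notice: 16 days given; 14 required. Satisfied.
Quorum: 33% of 814 = 268.62, rounded up to 269; 271 present. Satisfied.
Vote: requires three-fourths of the votes cast (271 − 15 abstaining = 256); 3/4 of 256 = 192, so 192 needed; 211 in favor. Satisfied.

Valid — all requirements satisfied.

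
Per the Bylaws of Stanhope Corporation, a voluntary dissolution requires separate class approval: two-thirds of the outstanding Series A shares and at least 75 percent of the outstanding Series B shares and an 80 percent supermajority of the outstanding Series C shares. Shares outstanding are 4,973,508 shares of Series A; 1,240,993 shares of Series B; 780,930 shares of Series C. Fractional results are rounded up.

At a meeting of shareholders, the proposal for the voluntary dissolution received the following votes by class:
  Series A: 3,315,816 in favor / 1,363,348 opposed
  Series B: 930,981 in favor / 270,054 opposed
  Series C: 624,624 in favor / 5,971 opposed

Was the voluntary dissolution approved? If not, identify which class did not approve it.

Series A: 2/3 of 4973508 = 3315672; 3,315,672 required, 3,315,816 in favor — approved.
Series B: 3/4 of 1240993 = 930744.75, rounded up to 930745; 930,745 required, 930,981 in favor — approved.
Series C: 4/5 of 780930 = 624744; 624,744 required, 624,624 in favor — not approved.

Not approved — the Series C shares did not give the required vote.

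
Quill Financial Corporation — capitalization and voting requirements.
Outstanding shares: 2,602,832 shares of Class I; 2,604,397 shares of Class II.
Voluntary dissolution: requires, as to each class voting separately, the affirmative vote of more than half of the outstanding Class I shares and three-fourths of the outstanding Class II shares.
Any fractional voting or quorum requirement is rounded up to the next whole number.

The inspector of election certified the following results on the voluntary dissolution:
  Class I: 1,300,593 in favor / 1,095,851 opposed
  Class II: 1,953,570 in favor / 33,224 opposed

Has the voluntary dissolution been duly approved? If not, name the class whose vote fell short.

Class I: a majority of 2602832 is 1301417; 1,301,417 required, 1,300,593 in favor — not approved.
Class II: 3/4 of 2604397 = 1953297.75, rounded up to 1953298; 1,953,298 required, 1,953,570 in favor — approved.

Not approved — the Class I shares did not give the required vote.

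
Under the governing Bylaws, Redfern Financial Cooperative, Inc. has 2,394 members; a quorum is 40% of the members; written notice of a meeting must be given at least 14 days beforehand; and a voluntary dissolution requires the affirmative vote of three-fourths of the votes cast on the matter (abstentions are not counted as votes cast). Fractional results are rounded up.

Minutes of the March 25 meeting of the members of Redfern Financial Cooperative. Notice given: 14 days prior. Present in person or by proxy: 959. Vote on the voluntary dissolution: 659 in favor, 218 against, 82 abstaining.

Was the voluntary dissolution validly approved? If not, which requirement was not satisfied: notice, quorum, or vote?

Notice: 14 days given; 14 required. Satisfied.
Quorum: 40% of 2,394 = 957.60, rounded up to 958; 959 present. Satisfied.
Vote: requires three-fourths of the votes cast (959 − 82 abstaining = 877); 3/4 of 877 = 657.75, rounded up to 658, so 658 needed; 659 in favor. Satisfied.

Valid — all requirements satisfied.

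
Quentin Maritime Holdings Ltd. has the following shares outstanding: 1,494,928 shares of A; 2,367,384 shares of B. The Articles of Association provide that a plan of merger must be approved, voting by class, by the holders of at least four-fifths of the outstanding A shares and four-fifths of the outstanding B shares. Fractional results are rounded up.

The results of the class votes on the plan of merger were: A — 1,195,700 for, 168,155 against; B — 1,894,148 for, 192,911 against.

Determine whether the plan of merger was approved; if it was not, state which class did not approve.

Not approved — the A shares did not give the required vote.

A: 4/5 of 1494928 = 1195942.40, rounded up to 1195943; 1,195,943 required, 1,195,700 in favor — not approved.
B: 4/5 of 2367384 = 1893907.20, rounded up to 1893908; 1,893,908 required, 1,894,148 in favor — approved.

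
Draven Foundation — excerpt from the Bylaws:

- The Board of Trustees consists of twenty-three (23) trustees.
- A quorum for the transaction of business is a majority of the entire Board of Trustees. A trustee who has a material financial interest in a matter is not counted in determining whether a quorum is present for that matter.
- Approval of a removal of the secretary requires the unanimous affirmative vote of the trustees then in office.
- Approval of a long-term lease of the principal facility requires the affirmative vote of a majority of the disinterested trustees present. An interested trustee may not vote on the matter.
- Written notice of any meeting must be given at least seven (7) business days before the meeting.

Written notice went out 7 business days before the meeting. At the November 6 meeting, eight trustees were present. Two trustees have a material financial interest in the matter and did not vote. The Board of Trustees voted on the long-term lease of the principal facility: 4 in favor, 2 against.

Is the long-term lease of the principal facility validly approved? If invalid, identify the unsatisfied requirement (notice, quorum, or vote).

Notice: 7 business days given; 7 required (7 ≥ 7). Satisfied.
Quorum: 8 present, but the 2 interested trustees do not count, leaving 6. Quorum is 12. Not satisfied.
Vote: the long-term lease of the principal facility requires a majority of the disinterested trustees present (8 − 2 = 6). A majority of 6 is 4, so 4 affirmative votes are needed; 4 voted in favor. Satisfied. (Moot — without a quorum no business can be validly transacted.)

Invalid — quorum requirement not satisfied.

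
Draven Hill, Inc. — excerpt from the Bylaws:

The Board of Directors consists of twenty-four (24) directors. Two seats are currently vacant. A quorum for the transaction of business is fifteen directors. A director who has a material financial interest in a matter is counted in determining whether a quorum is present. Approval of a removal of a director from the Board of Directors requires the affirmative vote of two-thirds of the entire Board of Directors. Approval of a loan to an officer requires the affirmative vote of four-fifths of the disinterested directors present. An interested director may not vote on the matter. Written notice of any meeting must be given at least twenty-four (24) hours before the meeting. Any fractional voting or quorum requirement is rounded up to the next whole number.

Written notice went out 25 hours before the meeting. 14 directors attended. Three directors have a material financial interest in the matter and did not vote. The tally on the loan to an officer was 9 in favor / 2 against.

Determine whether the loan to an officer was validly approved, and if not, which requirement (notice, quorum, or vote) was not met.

Notice: 25 hours given; 24 required (25 ≥ 24). Satisfied.
Quorum: 14 present (interested directors count toward quorum); quorum is 15. Not satisfied.
Vote: the loan to an officer requires four-fifths of the disinterested directors present (14 − 3 = 11). 4/5 of 11 = 8.80, rounded up to 9, so 9 affirmative votes are needed; 9 voted in favor. Satisfied. (Moot — without a quorum no business can be validly transacted.)

Invalid — quorum requirement not satisfied.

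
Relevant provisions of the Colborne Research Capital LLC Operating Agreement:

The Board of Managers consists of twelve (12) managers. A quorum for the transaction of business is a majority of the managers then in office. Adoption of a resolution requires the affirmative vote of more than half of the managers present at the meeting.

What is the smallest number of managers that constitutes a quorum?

A majority of 12 is 7.

7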